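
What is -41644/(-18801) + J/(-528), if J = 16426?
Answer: -47806199/1654488 ≈ -28.895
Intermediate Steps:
-41644/(-18801) + J/(-528) = -41644/(-18801) + 16426/(-528) = -41644*(-1/18801) + 16426*(-1/528) = 41644/18801 - 8213/264 = -47806199/1654488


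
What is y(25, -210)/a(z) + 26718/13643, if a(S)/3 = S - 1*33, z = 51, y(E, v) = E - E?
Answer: 26718/13643 ≈ 1.9584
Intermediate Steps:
y(E, v) = 0
a(S) = -99 + 3*S (a(S) = 3*(S - 1*33) = 3*(S - 33) = 3*(-33 + S) = -99 + 3*S)
y(25, -210)/a(z) + 26718/13643 = 0/(-99 + 3*51) + 26718/13643 = 0/(-99 + 153) + 26718*(1/13643) = 0/54 + 26718/13643 = 0*(1/54) + 26718/13643 = 0 + 26718/13643 = 26718/13643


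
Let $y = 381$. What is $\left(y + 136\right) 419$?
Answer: $216623$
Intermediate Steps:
$\left(y + 136\right) 419 = \left(381 + 136\right) 419 = 517 \cdot 419 = 216623$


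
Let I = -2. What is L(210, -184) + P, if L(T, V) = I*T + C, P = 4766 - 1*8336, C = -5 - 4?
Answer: -3999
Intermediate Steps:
C = -9
P = -3570 (P = 4766 - 8336 = -3570)
L(T, V) = -9 - 2*T (L(T, V) = -2*T - 9 = -9 - 2*T)
L(210, -184) + P = (-9 - 2*210) - 3570 = (-9 - 420) - 3570 = -429 - 3570 = -3999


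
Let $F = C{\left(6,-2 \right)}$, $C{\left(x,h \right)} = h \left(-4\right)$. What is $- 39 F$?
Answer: $-312$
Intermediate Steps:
$C{\left(x,h \right)} = - 4 h$
$F = 8$ ($F = \left(-4\right) \left(-2\right) = 8$)
$- 39 F = \left(-39\right) 8 = -312$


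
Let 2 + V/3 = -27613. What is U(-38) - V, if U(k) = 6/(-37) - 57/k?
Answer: 6130629/74 ≈ 82846.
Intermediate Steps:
V = -82845 (V = -6 + 3*(-27613) = -6 - 82839 = -82845)
U(k) = -6/37 - 57/k (U(k) = 6*(-1/37) - 57/k = -6/37 - 57/k)
U(-38) - V = (-6/37 - 57/(-38)) - 1*(-82845) = (-6/37 - 57*(-1/38)) + 82845 = (-6/37 + 3/2) + 82845 = 99/74 + 82845 = 6130629/74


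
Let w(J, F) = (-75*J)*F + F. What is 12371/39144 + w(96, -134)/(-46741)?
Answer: -37182652993/1829629704 ≈ -20.323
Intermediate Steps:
w(J, F) = F - 75*F*J (w(J, F) = -75*F*J + F = F - 75*F*J)
12371/39144 + w(96, -134)/(-46741) = 12371/39144 - 134*(1 - 75*96)/(-46741) = 12371*(1/39144) - 134*(1 - 7200)*(-1/46741) = 12371/39144 - 134*(-7199)*(-1/46741) = 12371/39144 + 964666*(-1/46741) = 12371/39144 - 964666/46741 = -37182652993/1829629704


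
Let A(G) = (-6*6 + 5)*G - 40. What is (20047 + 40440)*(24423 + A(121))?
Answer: 1247967784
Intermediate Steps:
A(G) = -40 - 31*G (A(G) = (-36 + 5)*G - 40 = -31*G - 40 = -40 - 31*G)
(20047 + 40440)*(24423 + A(121)) = (20047 + 40440)*(24423 + (-40 - 31*121)) = 60487*(24423 + (-40 - 3751)) = 60487*(24423 - 3791) = 60487*20632 = 1247967784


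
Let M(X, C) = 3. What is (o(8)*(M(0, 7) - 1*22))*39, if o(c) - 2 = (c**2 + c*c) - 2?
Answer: -94848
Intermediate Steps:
o(c) = 2*c**2 (o(c) = 2 + ((c**2 + c*c) - 2) = 2 + ((c**2 + c**2) - 2) = 2 + (2*c**2 - 2) = 2 + (-2 + 2*c**2) = 2*c**2)
(o(8)*(M(0, 7) - 1*22))*39 = ((2*8**2)*(3 - 1*22))*39 = ((2*64)*(3 - 22))*39 = (128*(-19))*39 = -2432*39 = -94848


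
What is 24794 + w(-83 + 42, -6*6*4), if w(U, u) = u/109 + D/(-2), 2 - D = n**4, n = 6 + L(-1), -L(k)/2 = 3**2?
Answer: 3832405/109 ≈ 35160.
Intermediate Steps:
L(k) = -18 (L(k) = -2*3**2 = -2*9 = -18)
n = -12 (n = 6 - 18 = -12)
D = -20734 (D = 2 - 1*(-12)**4 = 2 - 1*20736 = 2 - 20736 = -20734)
w(U, u) = 10367 + u/109 (w(U, u) = u/109 - 20734/(-2) = u*(1/109) - 20734*(-1/2) = u/109 + 10367 = 10367 + u/109)
24794 + w(-83 + 42, -6*6*4) = 24794 + (10367 + (-6*6*4)/109) = 24794 + (10367 + (-36*4)/109) = 24794 + (10367 + (1/109)*(-144)) = 24794 + (10367 - 144/109) = 24794 + 1129859/109 = 3832405/109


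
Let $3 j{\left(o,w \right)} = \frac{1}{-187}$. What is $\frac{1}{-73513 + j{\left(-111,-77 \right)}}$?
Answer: $- \frac{561}{41240794} \approx -1.3603 \cdot 10^{-5}$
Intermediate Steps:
$j{\left(o,w \right)} = - \frac{1}{561}$ ($j{\left(o,w \right)} = \frac{1}{3 \left(-187\right)} = \frac{1}{3} \left(- \frac{1}{187}\right) = - \frac{1}{561}$)
$\frac{1}{-73513 + j{\left(-111,-77 \right)}} = \frac{1}{-73513 - \frac{1}{561}} = \frac{1}{- \frac{41240794}{561}} = - \frac{561}{41240794}$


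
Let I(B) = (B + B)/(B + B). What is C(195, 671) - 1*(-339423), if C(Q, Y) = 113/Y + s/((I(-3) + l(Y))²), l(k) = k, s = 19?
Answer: 102849586379213/303012864 ≈ 3.3942e+5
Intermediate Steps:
I(B) = 1 (I(B) = (2*B)/((2*B)) = (2*B)*(1/(2*B)) = 1)
C(Q, Y) = 19/(1 + Y)² + 113/Y (C(Q, Y) = 113/Y + 19/((1 + Y)²) = 113/Y + 19/(1 + Y)² = 19/(1 + Y)² + 113/Y)
C(195, 671) - 1*(-339423) = (19/(1 + 671)² + 113/671) - 1*(-339423) = (19/672² + 113*(1/671)) + 339423 = (19*(1/451584) + 113/671) + 339423 = (19/451584 + 113/671) + 339423 = 51041741/303012864 + 339423 = 102849586379213/303012864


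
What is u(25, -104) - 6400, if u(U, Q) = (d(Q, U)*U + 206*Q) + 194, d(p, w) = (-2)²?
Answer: -27530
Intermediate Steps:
d(p, w) = 4
u(U, Q) = 194 + 4*U + 206*Q (u(U, Q) = (4*U + 206*Q) + 194 = 194 + 4*U + 206*Q)
u(25, -104) - 6400 = (194 + 4*25 + 206*(-104)) - 6400 = (194 + 100 - 21424) - 6400 = -21130 - 6400 = -27530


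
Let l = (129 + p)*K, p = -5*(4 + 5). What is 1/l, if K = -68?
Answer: -1/5712 ≈ -0.00017507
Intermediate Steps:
p = -45 (p = -5*9 = -45)
l = -5712 (l = (129 - 45)*(-68) = 84*(-68) = -5712)
1/l = 1/(-5712) = -1/5712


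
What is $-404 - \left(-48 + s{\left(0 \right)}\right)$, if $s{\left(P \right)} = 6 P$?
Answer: $-356$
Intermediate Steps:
$-404 - \left(-48 + s{\left(0 \right)}\right) = -404 + \left(48 - 6 \cdot 0\right) = -404 + \left(48 - 0\right) = -404 + \left(48 + 0\right) = -404 + 48 = -356$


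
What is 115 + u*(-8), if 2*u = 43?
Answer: -57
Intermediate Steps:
u = 43/2 (u = (½)*43 = 43/2 ≈ 21.500)
115 + u*(-8) = 115 + (43/2)*(-8) = 115 - 172 = -57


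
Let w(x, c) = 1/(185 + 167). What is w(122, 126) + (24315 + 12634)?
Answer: 13006049/352 ≈ 36949.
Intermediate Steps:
w(x, c) = 1/352
w(122, 126) + (24315 + 12634) = 1/352 + (24315 + 12634) = 1/352 + 36949 = 13006049/352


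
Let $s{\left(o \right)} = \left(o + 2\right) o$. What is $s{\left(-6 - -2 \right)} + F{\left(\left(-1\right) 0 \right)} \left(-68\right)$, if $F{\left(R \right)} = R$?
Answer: $8$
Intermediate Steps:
$s{\left(o \right)} = o \left(2 + o\right)$ ($s{\left(o \right)} = \left(2 + o\right) o = o \left(2 + o\right)$)
$s{\left(-6 - -2 \right)} + F{\left(\left(-1\right) 0 \right)} \left(-68\right) = \left(-6 - -2\right) \left(2 - 4\right) + \left(-1\right) 0 \left(-68\right) = \left(-6 + 2\right) \left(2 + \left(-6 + 2\right)\right) + 0 \left(-68\right) = - 4 \left(2 - 4\right) + 0 = \left(-4\right) \left(-2\right) + 0 = 8 + 0 = 8$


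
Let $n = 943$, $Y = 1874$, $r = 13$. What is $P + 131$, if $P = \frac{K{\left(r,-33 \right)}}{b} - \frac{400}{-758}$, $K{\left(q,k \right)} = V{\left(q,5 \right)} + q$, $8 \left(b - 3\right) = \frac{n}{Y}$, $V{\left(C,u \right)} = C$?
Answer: $\frac{2436747399}{17403301} \approx 140.02$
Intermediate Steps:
$b = \frac{45919}{14992}$ ($b = 3 + \frac{943 \cdot \frac{1}{1874}}{8} = 3 + \frac{1}{8} \cdot \frac{943}{1874} = 3 + \frac{943}{14992} = \frac{45919}{14992} \approx 3.0629$)
$K{\left(q,k \right)} = 2 q$ ($K{\left(q,k \right)} = q + q = 2 q$)
$P = \frac{156914968}{17403301}$ ($P = \frac{2 \cdot 13}{\frac{45919}{14992}} - \frac{400}{-758} = 26 \cdot \frac{14992}{45919} - - \frac{200}{379} = \frac{389792}{45919} + \frac{200}{379} = \frac{156914968}{17403301} \approx 9.0164$)
$P + 131 = \frac{156914968}{17403301} + 131 = \frac{2436747399}{17403301}$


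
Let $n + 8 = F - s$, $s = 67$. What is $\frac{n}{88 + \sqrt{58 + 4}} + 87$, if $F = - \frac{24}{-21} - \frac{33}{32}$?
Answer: $\frac{18528827}{215096} + \frac{16775 \sqrt{62}}{1720768} \approx 86.219$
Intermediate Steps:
$F = \frac{25}{224}$ ($F = \left(-24\right) \left(- \frac{1}{21}\right) - \frac{33}{32} = \frac{8}{7} - \frac{33}{32} = \frac{25}{224} \approx 0.11161$)
$n = - \frac{16775}{224}$ ($n = -8 + \left(\frac{25}{224} - 67\right) = -8 - \frac{14983}{224} = - \frac{16775}{224} \approx -74.888$)
$\frac{n}{88 + \sqrt{58 + 4}} + 87 = - \frac{16775}{224 \left(88 + \sqrt{58 + 4}\right)} + 87 = - \frac{16775}{224 \left(88 + \sqrt{62}\right)} + 87 = 87 - \frac{16775}{224 \left(88 + \sqrt{62}\right)}$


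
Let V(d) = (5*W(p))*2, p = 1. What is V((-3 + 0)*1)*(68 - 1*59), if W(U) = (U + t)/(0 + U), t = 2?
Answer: 270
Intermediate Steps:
W(U) = (2 + U)/U (W(U) = (U + 2)/(0 + U) = (2 + U)/U)
V(d) = 30 (V(d) = (5*((2 + 1)/1))*2 = (5*(1*3))*2 = (5*3)*2 = 15*2 = 30)
V((-3 + 0)*1)*(68 - 1*59) = 30*(68 - 1*59) = 30*(68 - 59) = 30*9 = 270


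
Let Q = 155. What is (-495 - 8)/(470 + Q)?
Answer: -503/625 ≈ -0.80480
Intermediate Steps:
(-495 - 8)/(470 + Q) = (-495 - 8)/(470 + 155) = -503/625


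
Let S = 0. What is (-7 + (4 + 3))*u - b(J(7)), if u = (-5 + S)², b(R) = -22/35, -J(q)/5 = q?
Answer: 22/35 ≈ 0.62857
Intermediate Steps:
J(q) = -5*q
b(R) = -22/35 (b(R) = -22*1/35 = -22/35)
u = 25 (u = (-5 + 0)² = (-5)² = 25)
(-7 + (4 + 3))*u - b(J(7)) = (-7 + (4 + 3))*25 - 1*(-22/35) = (-7 + 7)*25 + 22/35 = 0*25 + 22/35 = 0 + 22/35 = 22/35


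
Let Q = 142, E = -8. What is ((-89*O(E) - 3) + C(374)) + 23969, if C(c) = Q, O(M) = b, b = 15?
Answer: 22773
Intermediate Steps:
O(M) = 15
C(c) = 142
((-89*O(E) - 3) + C(374)) + 23969 = ((-89*15 - 3) + 142) + 23969 = ((-1335 - 3) + 142) + 23969 = (-1338 + 142) + 23969 = -1196 + 23969 = 22773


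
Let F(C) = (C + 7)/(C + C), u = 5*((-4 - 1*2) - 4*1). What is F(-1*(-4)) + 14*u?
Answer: -5589/8 ≈ -698.63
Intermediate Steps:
u = -50 (u = 5*((-4 - 2) - 4) = 5*(-6 - 4) = 5*(-10) = -50)
F(C) = (7 + C)/(2*C) (F(C) = (7 + C)/((2*C)) = (7 + C)*(1/(2*C)) = (7 + C)/(2*C))
F(-1*(-4)) + 14*u = (7 - 1*(-4))/(2*((-1*(-4)))) + 14*(-50) = (½)*(7 + 4)/4 - 700 = (½)*(¼)*11 - 700 = 11/8 - 700 = -5589/8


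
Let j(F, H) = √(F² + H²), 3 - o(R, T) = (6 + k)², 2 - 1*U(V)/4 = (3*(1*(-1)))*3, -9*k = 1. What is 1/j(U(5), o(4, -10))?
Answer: 81*√4821613/9643226 ≈ 0.018444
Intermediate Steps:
k = -⅑ (k = -⅑*1 = -⅑ ≈ -0.11111)
U(V) = 44 (U(V) = 8 - 4*3*(1*(-1))*3 = 8 - 4*3*(-1)*3 = 8 - (-12)*3 = 8 - 4*(-9) = 8 + 36 = 44)
o(R, T) = -2566/81 (o(R, T) = 3 - (6 - ⅑)² = 3 - (53/9)² = 3 - 1*2809/81 = 3 - 2809/81 = -2566/81)
1/j(U(5), o(4, -10)) = 1/(√(44² + (-2566/81)²)) = 1/(√(1936 + 6584356/6561)) = 1/(√(19286452/6561)) = 1/(2*√4821613/81) = 81*√4821613/9643226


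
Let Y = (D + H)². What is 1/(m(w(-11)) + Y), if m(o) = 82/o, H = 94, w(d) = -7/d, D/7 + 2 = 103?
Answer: 7/4492109 ≈ 1.5583e-6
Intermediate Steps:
D = 707 (D = -14 + 7*103 = -14 + 721 = 707)
Y = 641601 (Y = (707 + 94)² = 801² = 641601)
1/(m(w(-11)) + Y) = 1/(82/((-7/(-11))) + 641601) = 1/(82/((-7*(-1/11))) + 641601) = 1/(82/(7/11) + 641601) = 1/(82*(11/7) + 641601) = 1/(902/7 + 641601) = 1/(4492109/7) = 7/4492109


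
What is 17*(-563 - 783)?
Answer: -22882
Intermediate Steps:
17*(-563 - 783) = 17*(-1346) = -22882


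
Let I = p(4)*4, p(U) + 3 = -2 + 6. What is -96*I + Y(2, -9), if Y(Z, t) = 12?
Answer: -372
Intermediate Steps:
p(U) = 1 (p(U) = -3 + (-2 + 6) = -3 + 4 = 1)
I = 4 (I = 1*4 = 4)
-96*I + Y(2, -9) = -96*4 + 12 = -384 + 12 = -372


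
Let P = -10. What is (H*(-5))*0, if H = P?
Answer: 0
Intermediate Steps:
H = -10
(H*(-5))*0 = -10*(-5)*0 = 50*0 = 0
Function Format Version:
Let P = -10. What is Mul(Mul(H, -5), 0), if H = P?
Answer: 0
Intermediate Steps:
H = -10
Mul(Mul(H, -5), 0) = Mul(Mul(-10, -5), 0) = Mul(50, 0) = 0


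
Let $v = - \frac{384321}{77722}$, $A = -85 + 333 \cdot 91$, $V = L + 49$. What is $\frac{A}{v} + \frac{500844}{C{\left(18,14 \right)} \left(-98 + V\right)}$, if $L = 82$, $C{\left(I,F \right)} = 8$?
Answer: $- \frac{35628869135}{8455062} \approx -4213.9$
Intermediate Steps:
$V = 131$ ($V = 82 + 49 = 131$)
$A = 30218$ ($A = -85 + 30303 = 30218$)
$v = - \frac{384321}{77722}$ ($v = \left(-384321\right) \frac{1}{77722} = - \frac{384321}{77722} \approx -4.9448$)
$\frac{A}{v} + \frac{500844}{C{\left(18,14 \right)} \left(-98 + V\right)} = \frac{30218}{- \frac{384321}{77722}} + \frac{500844}{8 \left(-98 + 131\right)} = 30218 \left(- \frac{77722}{384321}\right) + \frac{500844}{8 \cdot 33} = - \frac{2348603396}{384321} + \frac{500844}{264} = - \frac{2348603396}{384321} + 500844 \cdot \frac{1}{264} = - \frac{2348603396}{384321} + \frac{41737}{22} = - \frac{35628869135}{8455062}$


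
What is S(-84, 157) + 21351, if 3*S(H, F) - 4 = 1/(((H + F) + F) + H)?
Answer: 3117441/146 ≈ 21352.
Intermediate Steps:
S(H, F) = 4/3 + 1/(3*(2*F + 2*H)) (S(H, F) = 4/3 + 1/(3*(((H + F) + F) + H)) = 4/3 + 1/(3*(((F + H) + F) + H)) = 4/3 + 1/(3*((H + 2*F) + H)) = 4/3 + 1/(3*(2*F + 2*H)))
S(-84, 157) + 21351 = (1 + 8*157 + 8*(-84))/(6*(157 - 84)) + 21351 = (1/6)*(1 + 1256 - 672)/73 + 21351 = (1/6)*(1/73)*585 + 21351 = 195/146 + 21351 = 3117441/146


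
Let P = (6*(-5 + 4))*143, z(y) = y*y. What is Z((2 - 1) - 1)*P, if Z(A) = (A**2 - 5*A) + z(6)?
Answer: -30888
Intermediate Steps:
z(y) = y**2
Z(A) = 36 + A**2 - 5*A (Z(A) = (A**2 - 5*A) + 6**2 = (A**2 - 5*A) + 36 = 36 + A**2 - 5*A)
P = -858 (P = (6*(-1))*143 = -6*143 = -858)
Z((2 - 1) - 1)*P = (36 + ((2 - 1) - 1)**2 - 5*((2 - 1) - 1))*(-858) = (36 + (1 - 1)**2 - 5*(1 - 1))*(-858) = (36 + 0**2 - 5*0)*(-858) = (36 + 0 + 0)*(-858) = 36*(-858) = -30888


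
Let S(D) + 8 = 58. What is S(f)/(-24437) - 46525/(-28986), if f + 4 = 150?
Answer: 1135482125/708330882 ≈ 1.6030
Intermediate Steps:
f = 146 (f = -4 + 150 = 146)
S(D) = 50 (S(D) = -8 + 58 = 50)
S(f)/(-24437) - 46525/(-28986) = 50/(-24437) - 46525/(-28986) = 50*(-1/24437) - 46525*(-1/28986) = -50/24437 + 46525/28986 = 1135482125/708330882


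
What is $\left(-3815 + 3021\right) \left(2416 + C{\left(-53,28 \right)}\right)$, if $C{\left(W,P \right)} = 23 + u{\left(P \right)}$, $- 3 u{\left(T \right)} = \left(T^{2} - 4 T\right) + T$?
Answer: $- \frac{5253898}{3} \approx -1.7513 \cdot 10^{6}$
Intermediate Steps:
$u{\left(T \right)} = T - \frac{T^{2}}{3}$ ($u{\left(T \right)} = - \frac{\left(T^{2} - 4 T\right) + T}{3} = - \frac{T^{2} - 3 T}{3} = T - \frac{T^{2}}{3}$)
$C{\left(W,P \right)} = 23 + \frac{P \left(3 - P\right)}{3}$
$\left(-3815 + 3021\right) \left(2416 + C{\left(-53,28 \right)}\right) = \left(-3815 + 3021\right) \left(2416 + \left(23 - \frac{28 \left(-3 + 28\right)}{3}\right)\right) = - 794 \left(2416 + \left(23 - \frac{28}{3} \cdot 25\right)\right) = - 794 \left(2416 + \left(23 - \frac{700}{3}\right)\right) = - 794 \left(2416 - \frac{631}{3}\right) = \left(-794\right) \frac{6617}{3} = - \frac{5253898}{3}$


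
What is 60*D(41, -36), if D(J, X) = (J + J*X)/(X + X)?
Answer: 7175/6 ≈ 1195.8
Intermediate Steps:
D(J, X) = (J + J*X)/(2*X) (D(J, X) = (J + J*X)/((2*X)) = (J + J*X)*(1/(2*X)) = (J + J*X)/(2*X))
60*D(41, -36) = 60*((1/2)*41*(1 - 36)/(-36)) = 60*((1/2)*41*(-1/36)*(-35)) = 60*(1435/72) = 7175/6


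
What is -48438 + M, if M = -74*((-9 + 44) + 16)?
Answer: -52212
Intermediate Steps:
M = -3774 (M = -74*(35 + 16) = -74*51 = -3774)
-48438 + M = -48438 - 3774 = -52212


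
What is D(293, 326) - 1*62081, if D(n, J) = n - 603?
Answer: -62391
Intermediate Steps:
D(n, J) = -603 + n
D(293, 326) - 1*62081 = (-603 + 293) - 1*62081 = -310 - 62081 = -62391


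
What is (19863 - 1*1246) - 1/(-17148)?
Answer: 319244317/17148 ≈ 18617.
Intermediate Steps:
(19863 - 1*1246) - 1/(-17148) = (19863 - 1246) - 1*(-1/17148) = 18617 + 1/17148 = 319244317/17148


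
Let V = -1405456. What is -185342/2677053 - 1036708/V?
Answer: 628708058893/940620050292 ≈ 0.66840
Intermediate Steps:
-185342/2677053 - 1036708/V = -185342/2677053 - 1036708/(-1405456) = -185342*1/2677053 - 1036708*(-1/1405456) = -185342/2677053 + 259177/351364 = 628708058893/940620050292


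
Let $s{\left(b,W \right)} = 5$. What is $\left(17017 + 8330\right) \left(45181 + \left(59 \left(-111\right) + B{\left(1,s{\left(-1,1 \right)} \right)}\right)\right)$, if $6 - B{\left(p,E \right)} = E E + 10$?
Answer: $978470241$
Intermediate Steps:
$B{\left(p,E \right)} = -4 - E^{2}$ ($B{\left(p,E \right)} = 6 - \left(E E + 10\right) = 6 - \left(E^{2} + 10\right) = 6 - \left(10 + E^{2}\right) = -4 - E^{2}$)
$\left(17017 + 8330\right) \left(45181 + \left(59 \left(-111\right) + B{\left(1,s{\left(-1,1 \right)} \right)}\right)\right) = \left(17017 + 8330\right) \left(45181 + \left(59 \left(-111\right) - 29\right)\right) = 25347 \left(45181 - 6578\right) = 25347 \cdot 38603 = 978470241$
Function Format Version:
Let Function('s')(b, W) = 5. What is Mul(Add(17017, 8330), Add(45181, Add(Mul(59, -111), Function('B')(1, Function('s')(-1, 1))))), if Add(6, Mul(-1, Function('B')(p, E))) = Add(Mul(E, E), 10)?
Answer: 978470241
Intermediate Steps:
Function('B')(p, E) = Add(-4, Mul(-1, Pow(E, 2))) (Function('B')(p, E) = Add(6, Mul(-1, Add(Mul(E, E), 10))) = Add(6, Mul(-1, Add(Pow(E, 2), 10))) = Add(6, Mul(-1, Add(10, Pow(E, 2)))) = Add(6, Add(-10, Mul(-1, Pow(E, 2)))) = Add(-4, Mul(-1, Pow(E, 2))))
Mul(Add(17017, 8330), Add(45181, Add(Mul(59, -111), Function('B')(1, Function('s')(-1, 1))))) = Mul(Add(17017, 8330), Add(45181, Add(Mul(59, -111), Add(-4, Mul(-1, Pow(5, 2)))))) = Mul(25347, Add(45181, Add(-6549, Add(-4, Mul(-1, 25))))) = Mul(25347, Add(45181, Add(-6549, Add(-4, -25)))) = Mul(25347, Add(45181, Add(-6549, -29))) = Mul(25347, Add(45181, -6578)) = Mul(25347, 38603) = 978470241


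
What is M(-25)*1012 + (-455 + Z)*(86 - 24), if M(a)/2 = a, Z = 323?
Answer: -58784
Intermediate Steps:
M(a) = 2*a
M(-25)*1012 + (-455 + Z)*(86 - 24) = (2*(-25))*1012 + (-455 + 323)*(86 - 24) = -50*1012 - 132*62 = -50600 - 8184 = -58784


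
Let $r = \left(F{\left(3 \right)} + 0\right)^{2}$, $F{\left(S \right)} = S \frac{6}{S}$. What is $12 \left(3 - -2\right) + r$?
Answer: $96$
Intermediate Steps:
$F{\left(S \right)} = 6$
$r = 36$ ($r = \left(6 + 0\right)^{2} = 6^{2} = 36$)
$12 \left(3 - -2\right) + r = 12 \left(3 - -2\right) + 36 = 12 \left(3 + 2\right) + 36 = 12 \cdot 5 + 36 = 60 + 36 = 96$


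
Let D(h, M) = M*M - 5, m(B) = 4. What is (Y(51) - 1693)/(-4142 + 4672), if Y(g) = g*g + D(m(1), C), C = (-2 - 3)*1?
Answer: 464/265 ≈ 1.7509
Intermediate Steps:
C = -5 (C = -5*1 = -5)
D(h, M) = -5 + M² (D(h, M) = M² - 5 = -5 + M²)
Y(g) = 20 + g² (Y(g) = g*g + (-5 + (-5)²) = g² + (-5 + 25) = g² + 20 = 20 + g²)
(Y(51) - 1693)/(-4142 + 4672) = ((20 + 51²) - 1693)/(-4142 + 4672) = ((20 + 2601) - 1693)/530 = (2621 - 1693)*(1/530) = 928*(1/530) = 464/265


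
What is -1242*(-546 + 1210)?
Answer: -824688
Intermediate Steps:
-1242*(-546 + 1210) = -1242*664 = -824688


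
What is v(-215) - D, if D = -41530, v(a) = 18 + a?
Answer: 41333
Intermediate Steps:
v(-215) - D = (18 - 215) - 1*(-41530) = -197 + 41530 = 41333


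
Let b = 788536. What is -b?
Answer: -788536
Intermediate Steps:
-b = -1*788536 = -788536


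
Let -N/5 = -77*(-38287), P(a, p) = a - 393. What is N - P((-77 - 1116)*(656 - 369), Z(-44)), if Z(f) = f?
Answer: -14397711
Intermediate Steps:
P(a, p) = -393 + a
N = -14740495 (N = -(-385)*(-38287) = -5*2948099 = -14740495)
N - P((-77 - 1116)*(656 - 369), Z(-44)) = -14740495 - (-393 + (-77 - 1116)*(656 - 369)) = -14740495 - (-393 - 1193*287) = -14740495 - (-393 - 342391) = -14740495 - 1*(-342784) = -14740495 + 342784 = -14397711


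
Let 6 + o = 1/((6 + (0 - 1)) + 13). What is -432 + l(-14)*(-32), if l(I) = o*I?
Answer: -27856/9 ≈ -3095.1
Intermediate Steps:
o = -107/18 (o = -6 + 1/((6 + (0 - 1)) + 13) = -6 + 1/((6 - 1) + 13) = -6 + 1/(5 + 13) = -6 + 1/18 = -107/18 ≈ -5.9444)
l(I) = -107*I/18
-432 + l(-14)*(-32) = -432 - 107/18*(-14)*(-32) = -432 + (749/9)*(-32) = -432 - 23968/9 = -27856/9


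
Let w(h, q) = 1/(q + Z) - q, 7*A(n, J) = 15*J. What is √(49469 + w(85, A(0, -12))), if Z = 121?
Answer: √1078963272030/4669 ≈ 222.47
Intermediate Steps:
A(n, J) = 15*J/7 (A(n, J) = (15*J)/7 = 15*J/7)
w(h, q) = 1/(121 + q) - q (w(h, q) = 1/(q + 121) - q = 1/(121 + q) - q)
√(49469 + w(85, A(0, -12))) = √(49469 + (1 - ((15/7)*(-12))² - 1815*(-12)/7)/(121 + (15/7)*(-12))) = √(49469 + (1 - (-180/7)² - 121*(-180/7))/(121 - 180/7)) = √(49469 + (1 - 1*32400/49 + 21780/7)/(667/7)) = √(49469 + 7*(1 - 32400/49 + 21780/7)/667) = √(49469 + (7/667)*(120109/49)) = √(49469 + 120109/4669) = √(231090870/4669) = √1078963272030/4669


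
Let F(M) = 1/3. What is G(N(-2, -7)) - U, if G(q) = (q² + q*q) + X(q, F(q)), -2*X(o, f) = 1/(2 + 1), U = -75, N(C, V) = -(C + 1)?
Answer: 461/6 ≈ 76.833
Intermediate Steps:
N(C, V) = -1 - C (N(C, V) = -(1 + C) = -1 - C)
F(M) = ⅓ (F(M) = 1*(⅓) = ⅓)
X(o, f) = -⅙ (X(o, f) = -1/(2*(2 + 1)) = -½/3 = -½*⅓ = -⅙)
G(q) = -⅙ + 2*q² (G(q) = (q² + q*q) - ⅙ = (q² + q²) - ⅙ = 2*q² - ⅙ = -⅙ + 2*q²)
G(N(-2, -7)) - U = (-⅙ + 2*(-1 - 1*(-2))²) - 1*(-75) = (-⅙ + 2*(-1 + 2)²) + 75 = (-⅙ + 2*1²) + 75 = (-⅙ + 2*1) + 75 = (-⅙ + 2) + 75 = 11/6 + 75 = 461/6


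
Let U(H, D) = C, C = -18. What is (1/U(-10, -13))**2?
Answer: 1/324 ≈ 0.0030864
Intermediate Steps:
U(H, D) = -18
(1/U(-10, -13))**2 = (1/(-18))**2 = (-1/18)**2 = 1/324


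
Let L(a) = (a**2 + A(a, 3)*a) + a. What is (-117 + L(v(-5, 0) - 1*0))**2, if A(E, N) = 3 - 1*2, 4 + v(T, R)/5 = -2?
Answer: 522729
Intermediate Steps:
v(T, R) = -30 (v(T, R) = -20 + 5*(-2) = -20 - 10 = -30)
A(E, N) = 1 (A(E, N) = 3 - 2 = 1)
L(a) = a**2 + 2*a (L(a) = (a**2 + 1*a) + a = (a**2 + a) + a = (a + a**2) + a = a**2 + 2*a)
(-117 + L(v(-5, 0) - 1*0))**2 = (-117 + (-30 - 1*0)*(2 + (-30 - 1*0)))**2 = (-117 + (-30 + 0)*(2 + (-30 + 0)))**2 = (-117 - 30*(2 - 30))**2 = (-117 - 30*(-28))**2 = (-117 + 840)**2 = 723**2 = 522729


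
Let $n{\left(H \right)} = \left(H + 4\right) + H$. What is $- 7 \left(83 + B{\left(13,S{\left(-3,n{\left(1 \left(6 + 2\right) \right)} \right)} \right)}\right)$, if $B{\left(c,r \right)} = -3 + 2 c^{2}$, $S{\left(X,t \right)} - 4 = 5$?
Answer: $-2926$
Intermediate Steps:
$n{\left(H \right)} = 4 + 2 H$ ($n{\left(H \right)} = \left(4 + H\right) + H = 4 + 2 H$)
$S{\left(X,t \right)} = 9$ ($S{\left(X,t \right)} = 4 + 5 = 9$)
$- 7 \left(83 + B{\left(13,S{\left(-3,n{\left(1 \left(6 + 2\right) \right)} \right)} \right)}\right) = - 7 \left(83 - \left(3 - 2 \cdot 13^{2}\right)\right) = - 7 \left(83 + \left(-3 + 2 \cdot 169\right)\right) = - 7 \left(83 + \left(-3 + 338\right)\right) = - 7 \left(83 + 335\right) = \left(-7\right) 418 = -2926$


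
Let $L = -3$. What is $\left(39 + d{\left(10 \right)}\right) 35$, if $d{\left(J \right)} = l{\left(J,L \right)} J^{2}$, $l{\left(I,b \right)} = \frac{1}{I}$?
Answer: $1715$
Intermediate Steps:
$d{\left(J \right)} = J$ ($d{\left(J \right)} = \frac{J^{2}}{J} = J$)
$\left(39 + d{\left(10 \right)}\right) 35 = \left(39 + 10\right) 35 = 49 \cdot 35 = 1715$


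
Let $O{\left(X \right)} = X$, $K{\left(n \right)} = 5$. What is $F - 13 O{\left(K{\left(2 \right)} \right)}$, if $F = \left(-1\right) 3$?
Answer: $-68$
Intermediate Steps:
$F = -3$
$F - 13 O{\left(K{\left(2 \right)} \right)} = -3 - 65 = -68$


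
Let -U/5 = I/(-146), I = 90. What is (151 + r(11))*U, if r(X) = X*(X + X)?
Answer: 88425/73 ≈ 1211.3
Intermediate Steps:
r(X) = 2*X² (r(X) = X*(2*X) = 2*X²)
U = 225/73 (U = -450/(-146) = -450*(-1)/146 = -5*(-45/73) = 225/73 ≈ 3.0822)
(151 + r(11))*U = (151 + 2*11²)*(225/73) = (151 + 2*121)*(225/73) = (151 + 242)*(225/73) = 393*(225/73) = 88425/73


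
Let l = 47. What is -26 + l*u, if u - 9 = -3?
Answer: 256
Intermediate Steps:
u = 6 (u = 9 - 3 = 6)
-26 + l*u = -26 + 47*6 = -26 + 282 = 256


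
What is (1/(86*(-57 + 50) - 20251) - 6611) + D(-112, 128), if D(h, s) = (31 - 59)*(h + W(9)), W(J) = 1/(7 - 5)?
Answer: -72756118/20853 ≈ -3489.0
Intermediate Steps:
W(J) = ½ (W(J) = 1/2 = ½)
D(h, s) = -14 - 28*h (D(h, s) = (31 - 59)*(h + ½) = -28*(½ + h) = -14 - 28*h)
(1/(86*(-57 + 50) - 20251) - 6611) + D(-112, 128) = (1/(86*(-57 + 50) - 20251) - 6611) + (-14 - 28*(-112)) = (1/(86*(-7) - 20251) - 6611) + (-14 + 3136) = (1/(-602 - 20251) - 6611) + 3122 = (1/(-20853) - 6611) + 3122 = (-1/20853 - 6611) + 3122 = -137859184/20853 + 3122 = -72756118/20853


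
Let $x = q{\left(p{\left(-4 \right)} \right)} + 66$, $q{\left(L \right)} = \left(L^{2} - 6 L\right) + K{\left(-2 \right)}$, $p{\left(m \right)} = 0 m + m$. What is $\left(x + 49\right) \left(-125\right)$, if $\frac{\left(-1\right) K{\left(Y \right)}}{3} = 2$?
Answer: $-18625$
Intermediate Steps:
$K{\left(Y \right)} = -6$ ($K{\left(Y \right)} = \left(-3\right) 2 = -6$)
$p{\left(m \right)} = m$ ($p{\left(m \right)} = 0 + m = m$)
$q{\left(L \right)} = -6 + L^{2} - 6 L$ ($q{\left(L \right)} = \left(L^{2} - 6 L\right) - 6 = -6 + L^{2} - 6 L$)
$x = 100$ ($x = \left(-6 + \left(-4\right)^{2} - -24\right) + 66 = \left(-6 + 16 + 24\right) + 66 = 34 + 66 = 100$)
$\left(x + 49\right) \left(-125\right) = \left(100 + 49\right) \left(-125\right) = 149 \left(-125\right) = -18625$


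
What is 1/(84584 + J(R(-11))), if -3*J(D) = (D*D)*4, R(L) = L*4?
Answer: 3/246008 ≈ 1.2195e-5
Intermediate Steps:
R(L) = 4*L
J(D) = -4*D**2/3 (J(D) = -D*D*4/3 = -D**2*4/3 = -4*D**2/3)
1/(84584 + J(R(-11))) = 1/(84584 - 4*(4*(-11))**2/3) = 1/(84584 - 4/3*(-44)**2) = 1/(84584 - 4/3*1936) = 1/(84584 - 7744/3) = 1/(246008/3) = 3/246008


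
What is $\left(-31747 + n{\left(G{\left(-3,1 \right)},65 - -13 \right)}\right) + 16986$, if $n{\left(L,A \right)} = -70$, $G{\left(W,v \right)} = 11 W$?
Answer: $-14831$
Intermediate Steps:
$\left(-31747 + n{\left(G{\left(-3,1 \right)},65 - -13 \right)}\right) + 16986 = \left(-31747 - 70\right) + 16986 = -31817 + 16986 = -14831$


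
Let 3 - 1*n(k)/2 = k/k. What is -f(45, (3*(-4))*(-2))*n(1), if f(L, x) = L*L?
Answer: -8100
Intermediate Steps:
f(L, x) = L**2
n(k) = 4 (n(k) = 6 - 2*k/k = 6 - 2*1 = 6 - 2 = 4)
-f(45, (3*(-4))*(-2))*n(1) = -45**2*4 = -2025*4 = -1*8100 = -8100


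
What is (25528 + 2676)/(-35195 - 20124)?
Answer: -2564/5029 ≈ -0.50984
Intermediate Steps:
(25528 + 2676)/(-35195 - 20124) = 28204/(-55319) = 28204*(-1/55319) = -2564/5029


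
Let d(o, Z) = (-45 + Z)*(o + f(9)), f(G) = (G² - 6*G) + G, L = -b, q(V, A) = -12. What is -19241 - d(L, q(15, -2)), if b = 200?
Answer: -28589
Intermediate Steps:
L = -200 (L = -1*200 = -200)
f(G) = G² - 5*G
d(o, Z) = (-45 + Z)*(36 + o) (d(o, Z) = (-45 + Z)*(o + 9*(-5 + 9)) = (-45 + Z)*(o + 9*4) = (-45 + Z)*(o + 36) = (-45 + Z)*(36 + o))
-19241 - d(L, q(15, -2)) = -19241 - (-1620 - 45*(-200) + 36*(-12) - 12*(-200)) = -19241 - (-1620 + 9000 - 432 + 2400) = -19241 - 1*9348 = -19241 - 9348 = -28589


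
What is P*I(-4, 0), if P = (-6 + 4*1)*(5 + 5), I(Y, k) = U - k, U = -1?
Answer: 20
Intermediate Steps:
I(Y, k) = -1 - k
P = -20 (P = (-6 + 4)*10 = -2*10 = -20)
P*I(-4, 0) = -20*(-1 - 1*0) = -20*(-1 + 0) = -20*(-1) = 20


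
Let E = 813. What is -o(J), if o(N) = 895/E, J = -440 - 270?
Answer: -895/813 ≈ -1.1009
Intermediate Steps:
J = -710
o(N) = 895/813
-o(J) = -1*895/813 = -895/813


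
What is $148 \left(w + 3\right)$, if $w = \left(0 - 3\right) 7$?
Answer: $-2664$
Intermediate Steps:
$w = -21$ ($w = \left(-3\right) 7 = -21$)
$148 \left(w + 3\right) = 148 \left(-21 + 3\right) = 148 \left(-18\right) = -2664$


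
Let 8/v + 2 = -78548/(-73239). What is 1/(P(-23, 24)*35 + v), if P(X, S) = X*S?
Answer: -33965/656496756 ≈ -5.1737e-5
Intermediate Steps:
P(X, S) = S*X
v = -292956/33965 (v = 8/(-2 - 78548/(-73239)) = 8/(-2 - 78548*(-1/73239)) = 8/(-2 + 78548/73239) = 8/(-67930/73239) = 8*(-73239/67930) = -292956/33965 ≈ -8.6252)
1/(P(-23, 24)*35 + v) = 1/((24*(-23))*35 - 292956/33965) = 1/(-552*35 - 292956/33965) = 1/(-19320 - 292956/33965) = 1/(-656496756/33965) = -33965/656496756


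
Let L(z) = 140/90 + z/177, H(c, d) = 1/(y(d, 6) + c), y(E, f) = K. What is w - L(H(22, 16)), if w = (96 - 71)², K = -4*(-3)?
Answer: 11255663/18054 ≈ 623.44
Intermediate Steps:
K = 12
y(E, f) = 12
H(c, d) = 1/(12 + c)
L(z) = 14/9 + z/177 (L(z) = 140*(1/90) + z*(1/177) = 14/9 + z/177)
w = 625 (w = 25² = 625)
w - L(H(22, 16)) = 625 - (14/9 + 1/(177*(12 + 22))) = 625 - (14/9 + (1/177)/34) = 625 - (14/9 + (1/177)*(1/34)) = 625 - (14/9 + 1/6018) = 625 - 1*28087/18054 = 625 - 28087/18054 = 11255663/18054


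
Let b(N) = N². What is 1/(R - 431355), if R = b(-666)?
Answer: 1/12201 ≈ 8.1960e-5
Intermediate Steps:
R = 443556 (R = (-666)² = 443556)
1/(R - 431355) = 1/(443556 - 431355) = 1/12201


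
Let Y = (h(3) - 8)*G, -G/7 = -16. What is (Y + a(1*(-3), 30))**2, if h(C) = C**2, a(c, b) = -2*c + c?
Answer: 13225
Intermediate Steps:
G = 112 (G = -7*(-16) = 112)
a(c, b) = -c
Y = 112 (Y = (3**2 - 8)*112 = (9 - 8)*112 = 1*112 = 112)
(Y + a(1*(-3), 30))**2 = (112 - (-3))**2 = (112 - 1*(-3))**2 = (112 + 3)**2 = 115**2 = 13225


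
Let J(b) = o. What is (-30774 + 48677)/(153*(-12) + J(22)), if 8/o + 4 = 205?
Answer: -3598503/369028 ≈ -9.7513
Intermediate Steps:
o = 8/201 (o = 8/(-4 + 205) = 8/201 ≈ 0.039801)
J(b) = 8/201
(-30774 + 48677)/(153*(-12) + J(22)) = (-30774 + 48677)/(153*(-12) + 8/201) = 17903/(-1836 + 8/201) = 17903/(-369028/201) = 17903*(-201/369028) = -3598503/369028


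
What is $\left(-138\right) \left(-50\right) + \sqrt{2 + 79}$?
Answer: $6909$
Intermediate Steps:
$\left(-138\right) \left(-50\right) + \sqrt{2 + 79} = 6900 + \sqrt{81} = 6900 + 9 = 6909$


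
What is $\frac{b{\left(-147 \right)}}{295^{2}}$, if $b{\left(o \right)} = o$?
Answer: $- \frac{147}{87025} \approx -0.0016892$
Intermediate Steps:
$\frac{b{\left(-147 \right)}}{295^{2}} = - \frac{147}{295^{2}} = - \frac{147}{87025}$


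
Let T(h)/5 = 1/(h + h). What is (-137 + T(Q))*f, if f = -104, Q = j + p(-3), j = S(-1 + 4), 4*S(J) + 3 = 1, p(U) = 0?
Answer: 14768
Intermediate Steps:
S(J) = -½ (S(J) = -¾ + (¼)*1 = -¾ + ¼ = -½)
j = -½ ≈ -0.50000
Q = -½ (Q = -½ + 0 = -½ ≈ -0.50000)
T(h) = 5/(2*h) (T(h) = 5/(h + h) = 5/((2*h)) = 5*(1/(2*h)) = 5/(2*h))
(-137 + T(Q))*f = (-137 + 5/(2*(-½)))*(-104) = (-137 + (5/2)*(-2))*(-104) = (-137 - 5)*(-104) = -142*(-104) = 14768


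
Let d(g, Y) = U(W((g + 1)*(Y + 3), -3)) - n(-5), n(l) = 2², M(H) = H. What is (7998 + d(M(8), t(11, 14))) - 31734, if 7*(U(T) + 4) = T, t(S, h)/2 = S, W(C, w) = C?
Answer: -165983/7 ≈ -23712.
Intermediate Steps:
t(S, h) = 2*S
n(l) = 4
U(T) = -4 + T/7
d(g, Y) = -8 + (1 + g)*(3 + Y)/7 (d(g, Y) = (-4 + ((g + 1)*(Y + 3))/7) - 1*4 = (-4 + ((1 + g)*(3 + Y))/7) - 4 = (-4 + (1 + g)*(3 + Y)/7) - 4 = -8 + (1 + g)*(3 + Y)/7)
(7998 + d(M(8), t(11, 14))) - 31734 = (7998 + (-53/7 + (2*11)/7 + (3/7)*8 + (⅐)*(2*11)*8)) - 31734 = (7998 + (-53/7 + (⅐)*22 + 24/7 + (⅐)*22*8)) - 31734 = (7998 + (-53/7 + 22/7 + 24/7 + 176/7)) - 31734 = (7998 + 169/7) - 31734 = 56155/7 - 31734 = -165983/7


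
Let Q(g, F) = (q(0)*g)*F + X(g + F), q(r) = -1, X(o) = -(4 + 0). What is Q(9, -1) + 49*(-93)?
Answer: -4552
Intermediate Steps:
X(o) = -4 (X(o) = -1*4 = -4)
Q(g, F) = -4 - F*g (Q(g, F) = (-g)*F - 4 = -F*g - 4 = -4 - F*g)
Q(9, -1) + 49*(-93) = (-4 - 1*(-1)*9) + 49*(-93) = (-4 + 9) - 4557 = 5 - 4557 = -4552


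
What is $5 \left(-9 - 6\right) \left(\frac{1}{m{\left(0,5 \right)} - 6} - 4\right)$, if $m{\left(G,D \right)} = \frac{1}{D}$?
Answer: $\frac{9075}{29} \approx 312.93$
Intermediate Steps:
$5 \left(-9 - 6\right) \left(\frac{1}{m{\left(0,5 \right)} - 6} - 4\right) = 5 \left(-9 - 6\right) \left(\frac{1}{\frac{1}{5} - 6} - 4\right) = 5 \left(-15\right) \left(\frac{1}{\frac{1}{5} - 6} - 4\right) = - 75 \left(\frac{1}{- \frac{29}{5}} - 4\right) = - 75 \left(- \frac{5}{29} - 4\right) = \left(-75\right) \left(- \frac{121}{29}\right) = \frac{9075}{29}$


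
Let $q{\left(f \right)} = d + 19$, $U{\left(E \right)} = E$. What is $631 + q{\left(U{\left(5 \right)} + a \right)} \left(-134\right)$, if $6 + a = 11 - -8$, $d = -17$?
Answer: $363$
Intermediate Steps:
$a = 13$ ($a = -6 + \left(11 - -8\right) = -6 + \left(11 + 8\right) = -6 + 19 = 13$)
$q{\left(f \right)} = 2$ ($q{\left(f \right)} = -17 + 19 = 2$)
$631 + q{\left(U{\left(5 \right)} + a \right)} \left(-134\right) = 631 + 2 \left(-134\right) = 631 - 268 = 363$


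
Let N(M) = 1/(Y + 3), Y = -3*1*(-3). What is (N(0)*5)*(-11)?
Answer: -55/12 ≈ -4.5833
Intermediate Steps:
Y = 9 (Y = -3*(-3) = 9)
N(M) = 1/12 (N(M) = 1/(9 + 3) = 1/12)
(N(0)*5)*(-11) = ((1/12)*5)*(-11) = (5/12)*(-11) = -55/12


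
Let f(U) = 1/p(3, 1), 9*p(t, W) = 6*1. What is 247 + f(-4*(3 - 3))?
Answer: 497/2 ≈ 248.50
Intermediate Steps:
p(t, W) = ⅔ (p(t, W) = (6*1)/9 = (⅑)*6 = ⅔)
f(U) = 3/2 (f(U) = 1/(⅔) = 3/2)
247 + f(-4*(3 - 3)) = 247 + 3/2 = 497/2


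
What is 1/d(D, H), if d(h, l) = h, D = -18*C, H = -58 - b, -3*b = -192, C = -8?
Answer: 1/144 ≈ 0.0069444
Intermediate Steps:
b = 64 (b = -⅓*(-192) = 64)
H = -122 (H = -58 - 1*64 = -58 - 64 = -122)
D = 144 (D = -18*(-8) = 144)
1/d(D, H) = 1/144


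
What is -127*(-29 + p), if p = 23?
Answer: 762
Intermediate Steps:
-127*(-29 + p) = -127*(-29 + 23) = -127*(-6) = 762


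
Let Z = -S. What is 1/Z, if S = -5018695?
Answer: 1/5018695 ≈ 1.9926e-7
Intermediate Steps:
Z = 5018695 (Z = -1*(-5018695) = 5018695)
1/Z = 1/5018695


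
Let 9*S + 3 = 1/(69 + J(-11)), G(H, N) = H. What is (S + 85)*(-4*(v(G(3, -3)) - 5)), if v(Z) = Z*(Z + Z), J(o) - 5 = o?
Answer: -2496364/567 ≈ -4402.8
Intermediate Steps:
J(o) = 5 + o
S = -188/567 (S = -⅓ + 1/(9*(69 + (5 - 11))) = -⅓ + 1/(9*(69 - 6)) = -⅓ + (⅑)/63 = -⅓ + (⅑)*(1/63) = -⅓ + 1/567 = -188/567 ≈ -0.33157)
v(Z) = 2*Z² (v(Z) = Z*(2*Z) = 2*Z²)
(S + 85)*(-4*(v(G(3, -3)) - 5)) = (-188/567 + 85)*(-4*(2*3² - 5)) = 48007*(-4*(2*9 - 5))/567 = 48007*(-4*(18 - 5))/567 = 48007*(-4*13)/567 = (48007/567)*(-52) = -2496364/567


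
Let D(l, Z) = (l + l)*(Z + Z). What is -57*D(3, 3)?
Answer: -2052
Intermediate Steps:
D(l, Z) = 4*Z*l (D(l, Z) = (2*l)*(2*Z) = 4*Z*l)
-57*D(3, 3) = -228*3*3 = -57*36 = -2052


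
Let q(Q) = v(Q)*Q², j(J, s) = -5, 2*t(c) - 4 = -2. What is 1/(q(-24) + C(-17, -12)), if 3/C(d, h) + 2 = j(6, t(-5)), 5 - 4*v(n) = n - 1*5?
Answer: 7/34269 ≈ 0.00020427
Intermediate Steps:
t(c) = 1 (t(c) = 2 + (½)*(-2) = 2 - 1 = 1)
v(n) = 5/2 - n/4 (v(n) = 5/4 - (n - 1*5)/4 = 5/4 - (n - 5)/4 = 5/4 - (-5 + n)/4 = 5/4 + (5/4 - n/4) = 5/2 - n/4)
C(d, h) = -3/7 (C(d, h) = 3/(-2 - 5) = 3/(-7) = 3*(-⅐) = -3/7)
q(Q) = Q²*(5/2 - Q/4) (q(Q) = (5/2 - Q/4)*Q² = Q²*(5/2 - Q/4))
1/(q(-24) + C(-17, -12)) = 1/((¼)*(-24)²*(10 - 1*(-24)) - 3/7) = 1/((¼)*576*(10 + 24) - 3/7) = 1/((¼)*576*34 - 3/7) = 1/(4896 - 3/7) = 1/(34269/7) = 7/34269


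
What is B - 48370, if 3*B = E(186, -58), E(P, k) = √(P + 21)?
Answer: -48370 + √23 ≈ -48365.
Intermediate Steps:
E(P, k) = √(21 + P)
B = √23 (B = √(21 + 186)/3 = √207/3 = (3*√23)/3 = √23 ≈ 4.7958)
B - 48370 = √23 - 48370 = -48370 + √23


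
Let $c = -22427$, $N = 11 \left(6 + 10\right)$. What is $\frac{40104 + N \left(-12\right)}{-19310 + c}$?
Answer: $- \frac{37992}{41737} \approx -0.91027$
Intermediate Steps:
$N = 176$ ($N = 11 \cdot 16 = 176$)
$\frac{40104 + N \left(-12\right)}{-19310 + c} = \frac{40104 + 176 \left(-12\right)}{-19310 - 22427} = \frac{40104 - 2112}{-41737} = 37992 \left(- \frac{1}{41737}\right) = - \frac{37992}{41737}$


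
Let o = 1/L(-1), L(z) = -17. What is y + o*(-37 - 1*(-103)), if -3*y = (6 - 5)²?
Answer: -215/51 ≈ -4.2157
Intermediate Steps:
y = -⅓ (y = -(6 - 5)²/3 = -⅓*1² = -⅓*1 = -⅓ ≈ -0.33333)
o = -1/17 (o = 1/(-17) = -1/17 ≈ -0.058824)
y + o*(-37 - 1*(-103)) = -⅓ - (-37 - 1*(-103))/17 = -⅓ - (-37 + 103)/17 = -⅓ - 1/17*66 = -⅓ - 66/17 = -215/51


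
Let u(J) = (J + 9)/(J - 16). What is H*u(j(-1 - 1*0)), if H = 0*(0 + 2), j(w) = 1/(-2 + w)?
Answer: 0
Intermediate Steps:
u(J) = (9 + J)/(-16 + J)
H = 0 (H = 0*2 = 0)
H*u(j(-1 - 1*0)) = 0*((9 + 1/(-2 + (-1 - 1*0)))/(-16 + 1/(-2 + (-1 - 1*0)))) = 0*((9 + 1/(-2 + (-1 + 0)))/(-16 + 1/(-2 + (-1 + 0)))) = 0*((9 + 1/(-2 - 1))/(-16 + 1/(-2 - 1))) = 0*((9 + 1/(-3))/(-16 + 1/(-3))) = 0*((9 - ⅓)/(-16 - ⅓)) = 0*((26/3)/(-49/3)) = 0*(-3/49*26/3) = 0*(-26/49) = 0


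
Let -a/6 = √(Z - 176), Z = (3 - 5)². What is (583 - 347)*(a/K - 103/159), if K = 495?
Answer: -24308/159 - 944*I*√43/165 ≈ -152.88 - 37.516*I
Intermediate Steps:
Z = 4 (Z = (-2)² = 4)
a = -12*I*√43 (a = -6*√(4 - 176) = -12*I*√43 ≈ -78.689*I)
(583 - 347)*(a/K - 103/159) = (583 - 347)*(-12*I*√43/495 - 103/159) = 236*(-12*I*√43*(1/495) - 103*1/159) = 236*(-4*I*√43/165 - 103/159) = 236*(-103/159 - 4*I*√43/165) = -24308/159 - 944*I*√43/165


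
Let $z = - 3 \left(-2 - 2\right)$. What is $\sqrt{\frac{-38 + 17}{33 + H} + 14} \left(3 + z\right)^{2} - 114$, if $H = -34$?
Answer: $-114 + 225 \sqrt{35} \approx 1217.1$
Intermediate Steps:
$z = 12$ ($z = \left(-3\right) \left(-4\right) = 12$)
$\sqrt{\frac{-38 + 17}{33 + H} + 14} \left(3 + z\right)^{2} - 114 = \sqrt{\frac{-38 + 17}{33 - 34} + 14} \left(3 + 12\right)^{2} - 114 = \sqrt{- \frac{21}{-1} + 14} \cdot 15^{2} - 114 = \sqrt{\left(-21\right) \left(-1\right) + 14} \cdot 225 - 114 = \sqrt{21 + 14} \cdot 225 - 114 = \sqrt{35} \cdot 225 - 114 = 225 \sqrt{35} - 114 = -114 + 225 \sqrt{35}$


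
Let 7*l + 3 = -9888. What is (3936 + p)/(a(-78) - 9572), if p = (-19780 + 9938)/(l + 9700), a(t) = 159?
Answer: -32607790/78005531 ≈ -0.41802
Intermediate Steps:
l = -1413 (l = -3/7 + (⅐)*(-9888) = -3/7 - 9888/7 = -1413)
p = -9842/8287 (p = (-19780 + 9938)/(-1413 + 9700) = -9842/8287 ≈ -1.1876)
(3936 + p)/(a(-78) - 9572) = (3936 - 9842/8287)/(159 - 9572) = (32607790/8287)/(-9413) = (32607790/8287)*(-1/9413) = -32607790/78005531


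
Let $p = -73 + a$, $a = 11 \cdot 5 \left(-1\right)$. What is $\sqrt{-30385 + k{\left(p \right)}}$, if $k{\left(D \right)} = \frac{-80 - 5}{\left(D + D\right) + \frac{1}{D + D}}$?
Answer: $\frac{i \sqrt{130505137856945}}{65537} \approx 174.31 i$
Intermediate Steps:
$a = -55$ ($a = 11 \left(-5\right) = -55$)
$p = -128$ ($p = -73 - 55 = -128$)
$k{\left(D \right)} = - \frac{85}{\frac{1}{2 D} + 2 D}$ ($k{\left(D \right)} = - \frac{85}{2 D + \frac{1}{2 D}} = - \frac{85}{\frac{1}{2 D} + 2 D}$)
$\sqrt{-30385 + k{\left(p \right)}} = \sqrt{-30385 - - \frac{21760}{1 + 4 \left(-128\right)^{2}}} = \sqrt{-30385 - - \frac{21760}{1 + 4 \cdot 16384}} = \sqrt{-30385 - - \frac{21760}{1 + 65536}} = \sqrt{-30385 - - \frac{21760}{65537}} = \sqrt{-30385 - \left(-21760\right) \frac{1}{65537}} = \sqrt{-30385 + \frac{21760}{65537}} = \sqrt{- \frac{1991319985}{65537}} = \frac{i \sqrt{130505137856945}}{65537}$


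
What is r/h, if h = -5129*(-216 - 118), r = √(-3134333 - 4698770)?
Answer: I*√7833103/1713086 ≈ 0.0016338*I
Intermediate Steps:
r = I*√7833103 (r = √(-7833103) = I*√7833103 ≈ 2798.8*I)
h = 1713086 (h = -5129*(-334) = 1713086)
r/h = (I*√7833103)/1713086 = (I*√7833103)*(1/1713086) = I*√7833103/1713086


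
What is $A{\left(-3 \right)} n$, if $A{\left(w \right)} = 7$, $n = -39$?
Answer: $-273$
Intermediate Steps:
$A{\left(-3 \right)} n = 7 \left(-39\right) = -273$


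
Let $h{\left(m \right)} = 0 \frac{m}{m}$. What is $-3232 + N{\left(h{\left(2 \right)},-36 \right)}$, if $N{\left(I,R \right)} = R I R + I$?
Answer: $-3232$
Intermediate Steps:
$h{\left(m \right)} = 0$ ($h{\left(m \right)} = 0 \cdot 1 = 0$)
$N{\left(I,R \right)} = I + I R^{2}$ ($N{\left(I,R \right)} = I R R + I = I R^{2} + I = I + I R^{2}$)
$-3232 + N{\left(h{\left(2 \right)},-36 \right)} = -3232 + 0 \left(1 + \left(-36\right)^{2}\right) = -3232 + 0 \left(1 + 1296\right) = -3232 + 0 \cdot 1297 = -3232 + 0 = -3232$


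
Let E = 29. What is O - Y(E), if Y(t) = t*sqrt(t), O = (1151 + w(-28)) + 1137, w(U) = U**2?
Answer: 3072 - 29*sqrt(29) ≈ 2915.8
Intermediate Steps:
O = 3072 (O = (1151 + (-28)**2) + 1137 = (1151 + 784) + 1137 = 1935 + 1137 = 3072)
Y(t) = t**(3/2)
O - Y(E) = 3072 - 29**(3/2) = 3072 - 29*sqrt(29)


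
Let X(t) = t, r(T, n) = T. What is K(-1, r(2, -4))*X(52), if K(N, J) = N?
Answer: -52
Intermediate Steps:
K(-1, r(2, -4))*X(52) = -1*52 = -52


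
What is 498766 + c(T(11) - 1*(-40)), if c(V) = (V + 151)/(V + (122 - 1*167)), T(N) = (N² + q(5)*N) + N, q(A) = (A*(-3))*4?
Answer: 265842615/533 ≈ 4.9877e+5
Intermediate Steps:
q(A) = -12*A (q(A) = -3*A*4 = -12*A)
T(N) = N² - 59*N (T(N) = (N² + (-12*5)*N) + N = (N² - 60*N) + N = N² - 59*N)
c(V) = (151 + V)/(-45 + V) (c(V) = (151 + V)/(V + (122 - 167)) = (151 + V)/(V - 45) = (151 + V)/(-45 + V))
498766 + c(T(11) - 1*(-40)) = 498766 + (151 + (11*(-59 + 11) - 1*(-40)))/(-45 + (11*(-59 + 11) - 1*(-40))) = 498766 + (151 + (11*(-48) + 40))/(-45 + (11*(-48) + 40)) = 498766 + (151 + (-528 + 40))/(-45 + (-528 + 40)) = 498766 + (151 - 488)/(-45 - 488) = 498766 - 337/(-533) = 498766 - 1/533*(-337) = 498766 + 337/533 = 265842615/533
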